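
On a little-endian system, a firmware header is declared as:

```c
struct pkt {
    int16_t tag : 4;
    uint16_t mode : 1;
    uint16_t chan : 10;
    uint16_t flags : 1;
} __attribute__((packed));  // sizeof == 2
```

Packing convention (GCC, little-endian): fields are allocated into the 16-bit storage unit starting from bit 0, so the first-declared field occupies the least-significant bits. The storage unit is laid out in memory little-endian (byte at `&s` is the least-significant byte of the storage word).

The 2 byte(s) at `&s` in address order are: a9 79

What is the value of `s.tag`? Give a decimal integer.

[0]=0xa9 [1]=0x79 (little-endian) → word 0x79a9
tag [0+:4] = (word>>0) & 0xf = 9  ←
mode [4+:1] = (word>>4) & 0x1 = 0
chan [5+:10] = (word>>5) & 0x3ff = 973
flags [15+:1] = (word>>15) & 0x1 = 0
tag signed 4b, MSB=1: 9 - 16 = -7

-7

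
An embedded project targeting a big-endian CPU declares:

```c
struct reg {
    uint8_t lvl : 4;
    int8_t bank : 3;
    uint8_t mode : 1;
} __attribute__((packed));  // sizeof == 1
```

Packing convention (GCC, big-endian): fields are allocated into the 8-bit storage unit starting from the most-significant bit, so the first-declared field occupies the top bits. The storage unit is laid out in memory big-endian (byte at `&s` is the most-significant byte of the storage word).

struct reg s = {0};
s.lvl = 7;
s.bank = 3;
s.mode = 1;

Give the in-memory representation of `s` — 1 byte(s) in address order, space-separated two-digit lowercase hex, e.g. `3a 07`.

lvl:4 = 7 → 0x7 << 4 → word 0x70
bank:3 = 3 → 0x3 << 1 → word 0x76
mode:1 = 1 → 0x1 << 0 → word 0x77
word = 0x77 → big-endian bytes:
  [0]=0x77

77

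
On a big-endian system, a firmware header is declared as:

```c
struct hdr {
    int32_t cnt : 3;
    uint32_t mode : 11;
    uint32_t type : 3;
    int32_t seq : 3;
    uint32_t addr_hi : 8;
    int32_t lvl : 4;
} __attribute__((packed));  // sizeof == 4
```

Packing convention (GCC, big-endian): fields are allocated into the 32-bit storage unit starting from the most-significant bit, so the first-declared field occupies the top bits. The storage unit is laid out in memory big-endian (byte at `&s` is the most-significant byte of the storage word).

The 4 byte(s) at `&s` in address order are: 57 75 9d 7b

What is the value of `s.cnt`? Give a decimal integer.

2

[0]=0x57 [1]=0x75 [2]=0x9d [3]=0x7b (big-endian) → word 0x57759d7b
cnt:3 @ bit 29 → (0x57759d7b>>29)&0x7 = 0x2  ←
mode:11 @ bit 18 → (0x57759d7b>>18)&0x7ff = 0x5dd
type:3 @ bit 15 → (0x57759d7b>>15)&0x7 = 0x3
seq:3 @ bit 12 → (0x57759d7b>>12)&0x7 = 0x1
addr_hi:8 @ bit 4 → (0x57759d7b>>4)&0xff = 0xd7
lvl:4 @ bit 0 → (0x57759d7b>>0)&0xf = 0xb
cnt signed 3b, MSB=0: value = 2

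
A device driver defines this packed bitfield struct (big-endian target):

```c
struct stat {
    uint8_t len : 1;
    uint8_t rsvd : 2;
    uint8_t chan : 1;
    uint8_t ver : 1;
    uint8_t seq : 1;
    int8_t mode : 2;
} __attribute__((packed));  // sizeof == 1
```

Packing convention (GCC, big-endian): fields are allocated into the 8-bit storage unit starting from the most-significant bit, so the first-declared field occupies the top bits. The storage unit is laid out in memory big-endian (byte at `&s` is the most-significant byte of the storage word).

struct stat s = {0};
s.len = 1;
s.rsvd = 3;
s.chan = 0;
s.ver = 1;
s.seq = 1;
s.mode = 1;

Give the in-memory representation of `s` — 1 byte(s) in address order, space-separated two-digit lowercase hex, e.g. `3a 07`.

ed

[7+:1] len=1 & 0x1 = 0x1; word=0x80
[5+:2] rsvd=3 & 0x3 = 0x3; word=0xe0
[4+:1] chan=0 & 0x1 = 0x0; word=0xe0
[3+:1] ver=1 & 0x1 = 0x1; word=0xe8
[2+:1] seq=1 & 0x1 = 0x1; word=0xec
[0+:2] mode=1 & 0x3 = 0x1; word=0xed
word = 0xed → big-endian bytes:
  [0]=0xed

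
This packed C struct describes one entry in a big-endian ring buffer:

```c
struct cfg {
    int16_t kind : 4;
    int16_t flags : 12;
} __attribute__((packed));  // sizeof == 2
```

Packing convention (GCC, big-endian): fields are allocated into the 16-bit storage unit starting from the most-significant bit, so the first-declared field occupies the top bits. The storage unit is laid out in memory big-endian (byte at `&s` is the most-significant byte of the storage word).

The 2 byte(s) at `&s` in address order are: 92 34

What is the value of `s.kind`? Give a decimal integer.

[0]=0x92 [1]=0x34 (big-endian) → word 0x9234
kind [12+:4] = (word>>12) & 0xf = 9  ←
flags [0+:12] = (word>>0) & 0xfff = 564
kind signed 4b, MSB=1: 9 - 16 = -7

-7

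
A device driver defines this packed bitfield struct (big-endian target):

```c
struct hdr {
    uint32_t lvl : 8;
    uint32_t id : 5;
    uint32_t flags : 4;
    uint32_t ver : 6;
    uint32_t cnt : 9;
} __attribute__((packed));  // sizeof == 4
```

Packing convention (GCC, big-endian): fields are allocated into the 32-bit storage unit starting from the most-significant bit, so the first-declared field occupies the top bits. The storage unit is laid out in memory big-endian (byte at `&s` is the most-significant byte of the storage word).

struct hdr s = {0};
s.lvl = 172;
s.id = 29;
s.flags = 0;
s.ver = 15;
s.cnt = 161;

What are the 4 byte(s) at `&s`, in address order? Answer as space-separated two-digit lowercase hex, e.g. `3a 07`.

lvl (8b) val=172 bits=0xac at bit 24: 0xac000000
id (5b) val=29 bits=0x1d at bit 19: 0xace80000
flags (4b) val=0 bits=0x0 at bit 15: 0xace80000
ver (6b) val=15 bits=0xf at bit 9: 0xace81e00
cnt (9b) val=161 bits=0xa1 at bit 0: 0xace81ea1
word = 0xace81ea1 → big-endian bytes:
  [0]=0xac  [1]=0xe8  [2]=0x1e  [3]=0xa1

ac e8 1e a1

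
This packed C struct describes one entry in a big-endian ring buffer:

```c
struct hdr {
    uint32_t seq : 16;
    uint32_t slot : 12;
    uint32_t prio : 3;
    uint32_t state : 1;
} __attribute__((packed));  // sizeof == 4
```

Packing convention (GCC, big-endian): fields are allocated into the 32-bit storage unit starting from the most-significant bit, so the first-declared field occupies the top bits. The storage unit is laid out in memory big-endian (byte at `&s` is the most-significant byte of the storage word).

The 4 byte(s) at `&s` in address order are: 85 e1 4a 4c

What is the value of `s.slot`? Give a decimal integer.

1188

[0]=0x85 [1]=0xe1 [2]=0x4a [3]=0x4c (big-endian) → word 0x85e14a4c
seq:16 @ bit 16 → (0x85e14a4c>>16)&0xffff = 0x85e1
slot:12 @ bit 4 → (0x85e14a4c>>4)&0xfff = 0x4a4  ←
prio:3 @ bit 1 → (0x85e14a4c>>1)&0x7 = 0x6
state:1 @ bit 0 → (0x85e14a4c>>0)&0x1 = 0x0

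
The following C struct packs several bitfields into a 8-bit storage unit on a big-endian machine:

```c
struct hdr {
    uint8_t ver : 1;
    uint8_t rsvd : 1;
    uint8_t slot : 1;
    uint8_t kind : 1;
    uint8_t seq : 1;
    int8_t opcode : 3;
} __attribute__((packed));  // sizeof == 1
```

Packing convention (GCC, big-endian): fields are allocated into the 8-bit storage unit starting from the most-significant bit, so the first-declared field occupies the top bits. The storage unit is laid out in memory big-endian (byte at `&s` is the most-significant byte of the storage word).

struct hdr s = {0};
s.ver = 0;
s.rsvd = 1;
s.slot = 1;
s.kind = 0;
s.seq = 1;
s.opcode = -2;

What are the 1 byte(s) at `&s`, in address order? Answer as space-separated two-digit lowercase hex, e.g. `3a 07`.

6e

ver (1b) val=0 bits=0x0 at bit 7: 0x00
rsvd (1b) val=1 bits=0x1 at bit 6: 0x40
slot (1b) val=1 bits=0x1 at bit 5: 0x60
kind (1b) val=0 bits=0x0 at bit 4: 0x60
seq (1b) val=1 bits=0x1 at bit 3: 0x68
opcode (3b) val=-2 bits=0x6 at bit 0: 0x6e
word = 0x6e → big-endian bytes:
  [0]=0x6e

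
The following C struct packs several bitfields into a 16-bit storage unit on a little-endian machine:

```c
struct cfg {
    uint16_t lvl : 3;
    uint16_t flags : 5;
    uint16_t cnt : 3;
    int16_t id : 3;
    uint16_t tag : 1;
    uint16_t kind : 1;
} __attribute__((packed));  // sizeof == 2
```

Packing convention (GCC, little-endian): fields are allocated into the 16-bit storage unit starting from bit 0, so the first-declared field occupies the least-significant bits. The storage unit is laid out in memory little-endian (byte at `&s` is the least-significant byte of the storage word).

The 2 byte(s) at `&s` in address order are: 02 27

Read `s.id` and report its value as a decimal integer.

[0]=0x02 [1]=0x27 (little-endian) → word 0x2702
lvl:3 @ bit 0 → (0x2702>>0)&0x7 = 0x2
flags:5 @ bit 3 → (0x2702>>3)&0x1f = 0x0
cnt:3 @ bit 8 → (0x2702>>8)&0x7 = 0x7
id:3 @ bit 11 → (0x2702>>11)&0x7 = 0x4  ←
tag:1 @ bit 14 → (0x2702>>14)&0x1 = 0x0
kind:1 @ bit 15 → (0x2702>>15)&0x1 = 0x0
id signed 3b, MSB=1: 4 - 8 = -4

-4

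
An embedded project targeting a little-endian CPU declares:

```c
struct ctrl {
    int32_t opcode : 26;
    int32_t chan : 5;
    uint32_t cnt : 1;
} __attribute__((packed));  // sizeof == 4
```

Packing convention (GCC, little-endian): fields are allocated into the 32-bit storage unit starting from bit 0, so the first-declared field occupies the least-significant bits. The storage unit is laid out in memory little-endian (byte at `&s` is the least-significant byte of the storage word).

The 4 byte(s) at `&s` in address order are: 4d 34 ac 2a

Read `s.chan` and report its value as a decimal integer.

10

[0]=0x4d [1]=0x34 [2]=0xac [3]=0x2a (little-endian) → word 0x2aac344d
opcode [0+:26] = (word>>0) & 0x3ffffff = 44840013
chan [26+:5] = (word>>26) & 0x1f = 10  ←
cnt [31+:1] = (word>>31) & 0x1 = 0
chan signed 5b, MSB=0: value = 10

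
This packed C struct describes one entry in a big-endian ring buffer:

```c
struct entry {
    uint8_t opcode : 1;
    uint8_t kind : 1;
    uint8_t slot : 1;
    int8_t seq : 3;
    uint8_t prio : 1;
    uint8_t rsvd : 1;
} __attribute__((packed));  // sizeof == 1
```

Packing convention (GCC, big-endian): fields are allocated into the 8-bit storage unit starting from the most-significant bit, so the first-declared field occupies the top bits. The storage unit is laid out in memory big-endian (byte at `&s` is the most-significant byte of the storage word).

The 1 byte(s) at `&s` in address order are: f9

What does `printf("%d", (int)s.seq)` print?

[0]=0xf9 (big-endian) → word 0xf9
opcode:1 @ bit 7 → (0xf9>>7)&0x1 = 0x1
kind:1 @ bit 6 → (0xf9>>6)&0x1 = 0x1
slot:1 @ bit 5 → (0xf9>>5)&0x1 = 0x1
seq:3 @ bit 2 → (0xf9>>2)&0x7 = 0x6  ←
prio:1 @ bit 1 → (0xf9>>1)&0x1 = 0x0
rsvd:1 @ bit 0 → (0xf9>>0)&0x1 = 0x1
seq signed 3b, MSB=1: 6 - 8 = -2

-2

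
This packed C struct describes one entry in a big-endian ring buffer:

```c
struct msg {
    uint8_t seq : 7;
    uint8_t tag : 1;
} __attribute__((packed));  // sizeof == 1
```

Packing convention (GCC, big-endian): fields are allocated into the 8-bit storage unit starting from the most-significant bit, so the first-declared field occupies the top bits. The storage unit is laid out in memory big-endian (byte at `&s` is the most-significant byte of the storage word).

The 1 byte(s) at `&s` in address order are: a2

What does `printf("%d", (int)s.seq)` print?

[0]=0xa2 (big-endian) → word 0xa2
seq:7 @ bit 1 → (0xa2>>1)&0x7f = 0x51  ←
tag:1 @ bit 0 → (0xa2>>0)&0x1 = 0x0

81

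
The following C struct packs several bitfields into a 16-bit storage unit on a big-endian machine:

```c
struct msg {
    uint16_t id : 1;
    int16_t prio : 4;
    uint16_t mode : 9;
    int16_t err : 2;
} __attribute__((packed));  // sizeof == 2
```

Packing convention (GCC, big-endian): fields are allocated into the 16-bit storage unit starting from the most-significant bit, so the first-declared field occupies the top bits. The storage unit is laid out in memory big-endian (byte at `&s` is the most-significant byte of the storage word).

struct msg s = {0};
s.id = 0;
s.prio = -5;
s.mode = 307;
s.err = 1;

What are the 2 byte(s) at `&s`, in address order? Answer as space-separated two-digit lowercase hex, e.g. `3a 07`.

5c cd

id (1b) val=0 bits=0x0 at bit 15: 0x0000
prio (4b) val=-5 bits=0xb at bit 11: 0x5800
mode (9b) val=307 bits=0x133 at bit 2: 0x5ccc
err (2b) val=1 bits=0x1 at bit 0: 0x5ccd
word = 0x5ccd → big-endian bytes:
  [0]=0x5c  [1]=0xcd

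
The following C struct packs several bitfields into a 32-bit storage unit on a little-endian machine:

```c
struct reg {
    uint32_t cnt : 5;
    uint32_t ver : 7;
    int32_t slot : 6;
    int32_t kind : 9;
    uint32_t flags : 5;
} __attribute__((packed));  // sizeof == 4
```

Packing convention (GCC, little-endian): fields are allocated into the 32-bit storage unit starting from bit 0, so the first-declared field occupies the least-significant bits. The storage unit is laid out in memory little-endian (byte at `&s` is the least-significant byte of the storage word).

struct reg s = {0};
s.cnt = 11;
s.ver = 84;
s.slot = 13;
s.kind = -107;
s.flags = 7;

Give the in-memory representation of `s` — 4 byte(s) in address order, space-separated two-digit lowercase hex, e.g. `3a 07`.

[0+:5] cnt=11 & 0x1f = 0xb; word=0x0000000b
[5+:7] ver=84 & 0x7f = 0x54; word=0x00000a8b
[12+:6] slot=13 & 0x3f = 0xd; word=0x0000da8b
[18+:9] kind=-107 & 0x1ff = 0x195; word=0x0654da8b
[27+:5] flags=7 & 0x1f = 0x7; word=0x3e54da8b
word = 0x3e54da8b → little-endian bytes:
  [0]=0x8b  [1]=0xda  [2]=0x54  [3]=0x3e

8b da 54 3e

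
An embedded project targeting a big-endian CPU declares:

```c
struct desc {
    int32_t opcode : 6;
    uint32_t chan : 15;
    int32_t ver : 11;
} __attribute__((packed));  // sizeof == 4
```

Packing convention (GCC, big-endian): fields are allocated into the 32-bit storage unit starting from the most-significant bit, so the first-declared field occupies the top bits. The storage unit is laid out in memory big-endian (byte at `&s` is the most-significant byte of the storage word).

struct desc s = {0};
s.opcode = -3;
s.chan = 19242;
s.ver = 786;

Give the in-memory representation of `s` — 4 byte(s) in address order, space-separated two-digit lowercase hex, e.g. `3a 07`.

f6 59 53 12

[26+:6] opcode=-3 & 0x3f = 0x3d; word=0xf4000000
[11+:15] chan=19242 & 0x7fff = 0x4b2a; word=0xf6595000
[0+:11] ver=786 & 0x7ff = 0x312; word=0xf6595312
word = 0xf6595312 → big-endian bytes:
  [0]=0xf6  [1]=0x59  [2]=0x53  [3]=0x12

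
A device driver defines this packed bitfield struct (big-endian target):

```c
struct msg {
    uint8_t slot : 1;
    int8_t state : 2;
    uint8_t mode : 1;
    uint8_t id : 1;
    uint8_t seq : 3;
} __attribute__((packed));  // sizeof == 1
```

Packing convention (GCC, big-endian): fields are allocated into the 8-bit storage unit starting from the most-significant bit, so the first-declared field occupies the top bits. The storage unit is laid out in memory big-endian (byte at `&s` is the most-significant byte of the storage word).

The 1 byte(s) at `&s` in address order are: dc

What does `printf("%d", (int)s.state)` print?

[0]=0xdc (big-endian) → word 0xdc
slot [7+:1] = (word>>7) & 0x1 = 1
state [5+:2] = (word>>5) & 0x3 = 2  ←
mode [4+:1] = (word>>4) & 0x1 = 1
id [3+:1] = (word>>3) & 0x1 = 1
seq [0+:3] = (word>>0) & 0x7 = 4
state signed 2b, MSB=1: 2 - 4 = -2

-2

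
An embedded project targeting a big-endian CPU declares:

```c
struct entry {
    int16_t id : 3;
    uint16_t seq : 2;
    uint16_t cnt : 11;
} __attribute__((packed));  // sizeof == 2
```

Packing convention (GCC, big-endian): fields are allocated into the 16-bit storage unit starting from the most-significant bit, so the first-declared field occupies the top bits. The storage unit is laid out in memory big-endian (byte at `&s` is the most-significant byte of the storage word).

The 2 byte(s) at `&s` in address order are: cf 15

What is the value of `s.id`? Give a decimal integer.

-2

[0]=0xcf [1]=0x15 (big-endian) → word 0xcf15
id:3 @ bit 13 → (0xcf15>>13)&0x7 = 0x6  ←
seq:2 @ bit 11 → (0xcf15>>11)&0x3 = 0x1
cnt:11 @ bit 0 → (0xcf15>>0)&0x7ff = 0x715
id signed 3b, MSB=1: 6 - 8 = -2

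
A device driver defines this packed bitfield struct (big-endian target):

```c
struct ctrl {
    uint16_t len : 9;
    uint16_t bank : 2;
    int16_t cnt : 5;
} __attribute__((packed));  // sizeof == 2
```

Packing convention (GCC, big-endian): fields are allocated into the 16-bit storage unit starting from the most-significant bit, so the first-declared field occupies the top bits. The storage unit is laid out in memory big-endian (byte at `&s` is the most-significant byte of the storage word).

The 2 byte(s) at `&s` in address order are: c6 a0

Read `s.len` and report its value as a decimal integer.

397

[0]=0xc6 [1]=0xa0 (big-endian) → word 0xc6a0
len [7+:9] = (word>>7) & 0x1ff = 397  ←
bank [5+:2] = (word>>5) & 0x3 = 1
cnt [0+:5] = (word>>0) & 0x1f = 0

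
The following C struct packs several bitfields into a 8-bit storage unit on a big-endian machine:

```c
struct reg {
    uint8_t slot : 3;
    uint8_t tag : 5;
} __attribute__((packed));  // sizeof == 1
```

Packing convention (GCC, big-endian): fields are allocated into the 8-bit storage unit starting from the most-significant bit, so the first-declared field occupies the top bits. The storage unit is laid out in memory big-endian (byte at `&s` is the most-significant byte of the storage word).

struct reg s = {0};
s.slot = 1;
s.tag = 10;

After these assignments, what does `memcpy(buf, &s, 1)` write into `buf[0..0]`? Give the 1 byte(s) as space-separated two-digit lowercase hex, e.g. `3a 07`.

slot:3 = 1 → 0x1 << 5 → word 0x20
tag:5 = 10 → 0xa << 0 → word 0x2a
word = 0x2a → big-endian bytes:
  [0]=0x2a

2a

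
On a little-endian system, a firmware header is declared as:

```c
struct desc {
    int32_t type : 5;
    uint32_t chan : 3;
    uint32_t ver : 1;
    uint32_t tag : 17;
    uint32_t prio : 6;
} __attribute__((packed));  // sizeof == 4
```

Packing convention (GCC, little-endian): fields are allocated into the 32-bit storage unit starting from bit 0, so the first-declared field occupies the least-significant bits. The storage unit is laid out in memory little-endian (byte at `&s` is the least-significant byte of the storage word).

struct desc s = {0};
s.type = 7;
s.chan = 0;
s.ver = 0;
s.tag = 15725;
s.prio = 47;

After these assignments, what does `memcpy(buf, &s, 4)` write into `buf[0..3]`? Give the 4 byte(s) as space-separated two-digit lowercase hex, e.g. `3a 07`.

07 da 7a bc

[0+:5] type=7 & 0x1f = 0x7; word=0x00000007
[5+:3] chan=0 & 0x7 = 0x0; word=0x00000007
[8+:1] ver=0 & 0x1 = 0x0; word=0x00000007
[9+:17] tag=15725 & 0x1ffff = 0x3d6d; word=0x007ada07
[26+:6] prio=47 & 0x3f = 0x2f; word=0xbc7ada07
word = 0xbc7ada07 → little-endian bytes:
  [0]=0x07  [1]=0xda  [2]=0x7a  [3]=0xbc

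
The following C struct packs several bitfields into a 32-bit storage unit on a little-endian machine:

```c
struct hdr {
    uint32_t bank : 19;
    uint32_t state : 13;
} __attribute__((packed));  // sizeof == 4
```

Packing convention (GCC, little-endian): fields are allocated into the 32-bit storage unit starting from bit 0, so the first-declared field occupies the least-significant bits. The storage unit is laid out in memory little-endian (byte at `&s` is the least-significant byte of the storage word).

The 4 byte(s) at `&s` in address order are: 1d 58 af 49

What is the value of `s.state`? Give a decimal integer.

2357

[0]=0x1d [1]=0x58 [2]=0xaf [3]=0x49 (little-endian) → word 0x49af581d
bank:19 @ bit 0 → (0x49af581d>>0)&0x7ffff = 0x7581d
state:13 @ bit 19 → (0x49af581d>>19)&0x1fff = 0x935  ←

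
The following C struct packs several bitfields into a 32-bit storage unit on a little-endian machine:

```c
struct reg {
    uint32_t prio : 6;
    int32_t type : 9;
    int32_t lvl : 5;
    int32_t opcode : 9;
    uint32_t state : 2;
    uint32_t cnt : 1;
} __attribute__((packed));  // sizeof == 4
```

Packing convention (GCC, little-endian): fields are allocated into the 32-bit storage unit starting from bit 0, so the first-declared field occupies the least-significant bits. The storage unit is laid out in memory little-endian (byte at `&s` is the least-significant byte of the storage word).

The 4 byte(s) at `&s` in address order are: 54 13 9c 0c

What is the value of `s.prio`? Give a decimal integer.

[0]=0x54 [1]=0x13 [2]=0x9c [3]=0x0c (little-endian) → word 0x0c9c1354
prio:6 @ bit 0 → (0x0c9c1354>>0)&0x3f = 0x14  ←
type:9 @ bit 6 → (0x0c9c1354>>6)&0x1ff = 0x4d
lvl:5 @ bit 15 → (0x0c9c1354>>15)&0x1f = 0x18
opcode:9 @ bit 20 → (0x0c9c1354>>20)&0x1ff = 0xc9
state:2 @ bit 29 → (0x0c9c1354>>29)&0x3 = 0x0
cnt:1 @ bit 31 → (0x0c9c1354>>31)&0x1 = 0x0

20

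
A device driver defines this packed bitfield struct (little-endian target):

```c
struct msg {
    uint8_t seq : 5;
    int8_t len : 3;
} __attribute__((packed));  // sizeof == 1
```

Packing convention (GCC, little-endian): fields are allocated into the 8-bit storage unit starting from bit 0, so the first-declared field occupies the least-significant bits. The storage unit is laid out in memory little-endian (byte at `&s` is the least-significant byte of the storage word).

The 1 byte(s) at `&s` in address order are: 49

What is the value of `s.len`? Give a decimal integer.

2

[0]=0x49 (little-endian) → word 0x49
seq:5 @ bit 0 → (0x49>>0)&0x1f = 0x9
len:3 @ bit 5 → (0x49>>5)&0x7 = 0x2  ←
len signed 3b, MSB=0: value = 2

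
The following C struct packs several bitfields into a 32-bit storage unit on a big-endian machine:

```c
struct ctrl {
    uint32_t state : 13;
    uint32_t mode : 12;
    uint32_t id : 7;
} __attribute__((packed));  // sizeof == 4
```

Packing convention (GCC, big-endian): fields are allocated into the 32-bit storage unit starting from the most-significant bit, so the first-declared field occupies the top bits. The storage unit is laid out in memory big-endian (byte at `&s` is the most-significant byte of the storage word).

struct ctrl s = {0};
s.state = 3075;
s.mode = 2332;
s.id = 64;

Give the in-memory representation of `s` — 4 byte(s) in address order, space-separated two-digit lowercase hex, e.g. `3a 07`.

[19+:13] state=3075 & 0x1fff = 0xc03; word=0x60180000
[7+:12] mode=2332 & 0xfff = 0x91c; word=0x601c8e00
[0+:7] id=64 & 0x7f = 0x40; word=0x601c8e40
word = 0x601c8e40 → big-endian bytes:
  [0]=0x60  [1]=0x1c  [2]=0x8e  [3]=0x40

60 1c 8e 40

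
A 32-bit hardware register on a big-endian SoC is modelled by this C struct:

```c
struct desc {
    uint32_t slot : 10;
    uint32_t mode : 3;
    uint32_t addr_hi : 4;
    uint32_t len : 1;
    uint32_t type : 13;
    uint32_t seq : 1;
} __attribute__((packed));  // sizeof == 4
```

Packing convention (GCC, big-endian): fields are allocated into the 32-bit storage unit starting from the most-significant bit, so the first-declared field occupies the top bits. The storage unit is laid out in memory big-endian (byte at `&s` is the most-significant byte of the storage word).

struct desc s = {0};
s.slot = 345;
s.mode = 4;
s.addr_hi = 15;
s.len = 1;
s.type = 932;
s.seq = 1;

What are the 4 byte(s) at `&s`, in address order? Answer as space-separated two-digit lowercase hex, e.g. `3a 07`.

slot (10b) val=345 bits=0x159 at bit 22: 0x56400000
mode (3b) val=4 bits=0x4 at bit 19: 0x56600000
addr_hi (4b) val=15 bits=0xf at bit 15: 0x56678000
len (1b) val=1 bits=0x1 at bit 14: 0x5667c000
type (13b) val=932 bits=0x3a4 at bit 1: 0x5667c748
seq (1b) val=1 bits=0x1 at bit 0: 0x5667c749
word = 0x5667c749 → big-endian bytes:
  [0]=0x56  [1]=0x67  [2]=0xc7  [3]=0x49

56 67 c7 49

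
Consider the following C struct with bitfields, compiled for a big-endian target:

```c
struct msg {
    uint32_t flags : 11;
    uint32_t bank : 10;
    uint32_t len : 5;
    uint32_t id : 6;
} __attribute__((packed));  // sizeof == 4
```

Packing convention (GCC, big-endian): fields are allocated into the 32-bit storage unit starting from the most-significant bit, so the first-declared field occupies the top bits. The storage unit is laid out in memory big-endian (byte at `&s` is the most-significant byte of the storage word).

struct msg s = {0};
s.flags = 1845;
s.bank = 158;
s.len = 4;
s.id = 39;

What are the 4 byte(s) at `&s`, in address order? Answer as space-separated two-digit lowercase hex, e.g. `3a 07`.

e6 a4 f1 27

flags (11b) val=1845 bits=0x735 at bit 21: 0xe6a00000
bank (10b) val=158 bits=0x9e at bit 11: 0xe6a4f000
len (5b) val=4 bits=0x4 at bit 6: 0xe6a4f100
id (6b) val=39 bits=0x27 at bit 0: 0xe6a4f127
word = 0xe6a4f127 → big-endian bytes:
  [0]=0xe6  [1]=0xa4  [2]=0xf1  [3]=0x27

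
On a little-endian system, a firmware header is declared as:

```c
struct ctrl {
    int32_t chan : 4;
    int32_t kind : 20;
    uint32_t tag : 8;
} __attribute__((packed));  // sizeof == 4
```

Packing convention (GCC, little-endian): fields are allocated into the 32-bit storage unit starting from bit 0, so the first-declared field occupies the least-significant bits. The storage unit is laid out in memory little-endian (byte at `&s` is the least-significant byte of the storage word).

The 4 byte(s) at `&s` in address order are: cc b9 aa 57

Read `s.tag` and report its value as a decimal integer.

87

[0]=0xcc [1]=0xb9 [2]=0xaa [3]=0x57 (little-endian) → word 0x57aab9cc
chan:4 @ bit 0 → (0x57aab9cc>>0)&0xf = 0xc
kind:20 @ bit 4 → (0x57aab9cc>>4)&0xfffff = 0xaab9c
tag:8 @ bit 24 → (0x57aab9cc>>24)&0xff = 0x57  ←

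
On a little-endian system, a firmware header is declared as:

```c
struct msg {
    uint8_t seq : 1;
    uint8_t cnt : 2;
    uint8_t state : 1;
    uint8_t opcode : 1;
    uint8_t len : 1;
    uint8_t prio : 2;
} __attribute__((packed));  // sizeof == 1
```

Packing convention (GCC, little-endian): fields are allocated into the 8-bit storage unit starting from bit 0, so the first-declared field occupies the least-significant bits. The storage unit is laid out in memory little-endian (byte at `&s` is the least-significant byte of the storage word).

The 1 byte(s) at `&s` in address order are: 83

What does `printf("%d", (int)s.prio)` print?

2

[0]=0x83 (little-endian) → word 0x83
seq:1 @ bit 0 → (0x83>>0)&0x1 = 0x1
cnt:2 @ bit 1 → (0x83>>1)&0x3 = 0x1
state:1 @ bit 3 → (0x83>>3)&0x1 = 0x0
opcode:1 @ bit 4 → (0x83>>4)&0x1 = 0x0
len:1 @ bit 5 → (0x83>>5)&0x1 = 0x0
prio:2 @ bit 6 → (0x83>>6)&0x3 = 0x2  ←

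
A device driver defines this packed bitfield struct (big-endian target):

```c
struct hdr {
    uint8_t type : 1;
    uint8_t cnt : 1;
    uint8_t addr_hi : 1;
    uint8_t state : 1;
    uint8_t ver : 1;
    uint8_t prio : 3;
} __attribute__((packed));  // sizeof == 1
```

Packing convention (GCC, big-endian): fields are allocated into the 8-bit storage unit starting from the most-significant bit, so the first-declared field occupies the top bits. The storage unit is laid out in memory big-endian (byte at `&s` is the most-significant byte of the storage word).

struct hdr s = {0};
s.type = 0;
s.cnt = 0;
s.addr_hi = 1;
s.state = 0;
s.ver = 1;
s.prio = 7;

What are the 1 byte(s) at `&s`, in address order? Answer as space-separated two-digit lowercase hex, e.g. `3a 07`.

2f

type:1 = 0 → 0x0 << 7 → word 0x00
cnt:1 = 0 → 0x0 << 6 → word 0x00
addr_hi:1 = 1 → 0x1 << 5 → word 0x20
state:1 = 0 → 0x0 << 4 → word 0x20
ver:1 = 1 → 0x1 << 3 → word 0x28
prio:3 = 7 → 0x7 << 0 → word 0x2f
word = 0x2f → big-endian bytes:
  [0]=0x2f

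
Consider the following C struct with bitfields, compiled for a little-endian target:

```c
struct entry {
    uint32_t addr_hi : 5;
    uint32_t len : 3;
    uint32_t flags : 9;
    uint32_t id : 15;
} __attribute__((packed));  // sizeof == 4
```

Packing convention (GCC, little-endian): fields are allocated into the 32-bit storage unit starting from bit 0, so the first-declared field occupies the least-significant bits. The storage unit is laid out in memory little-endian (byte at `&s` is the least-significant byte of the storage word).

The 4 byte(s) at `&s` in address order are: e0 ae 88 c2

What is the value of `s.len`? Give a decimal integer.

[0]=0xe0 [1]=0xae [2]=0x88 [3]=0xc2 (little-endian) → word 0xc288aee0
addr_hi:5 @ bit 0 → (0xc288aee0>>0)&0x1f = 0x0
len:3 @ bit 5 → (0xc288aee0>>5)&0x7 = 0x7  ←
flags:9 @ bit 8 → (0xc288aee0>>8)&0x1ff = 0xae
id:15 @ bit 17 → (0xc288aee0>>17)&0x7fff = 0x6144

7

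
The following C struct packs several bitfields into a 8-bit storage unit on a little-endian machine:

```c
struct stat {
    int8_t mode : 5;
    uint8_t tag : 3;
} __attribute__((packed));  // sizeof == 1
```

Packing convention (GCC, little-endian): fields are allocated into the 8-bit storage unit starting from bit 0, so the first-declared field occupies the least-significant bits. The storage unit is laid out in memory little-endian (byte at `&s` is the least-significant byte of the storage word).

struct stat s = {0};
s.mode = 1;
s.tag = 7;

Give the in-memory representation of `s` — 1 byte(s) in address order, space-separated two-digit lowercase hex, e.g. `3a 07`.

[0+:5] mode=1 & 0x1f = 0x1; word=0x01
[5+:3] tag=7 & 0x7 = 0x7; word=0xe1
word = 0xe1 → little-endian bytes:
  [0]=0xe1

e1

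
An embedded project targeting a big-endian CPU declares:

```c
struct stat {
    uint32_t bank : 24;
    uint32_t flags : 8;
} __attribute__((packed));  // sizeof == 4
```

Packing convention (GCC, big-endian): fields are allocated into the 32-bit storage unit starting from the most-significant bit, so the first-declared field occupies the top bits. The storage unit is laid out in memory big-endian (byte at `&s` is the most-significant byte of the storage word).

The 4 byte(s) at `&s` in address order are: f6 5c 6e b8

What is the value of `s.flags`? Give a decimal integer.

184

[0]=0xf6 [1]=0x5c [2]=0x6e [3]=0xb8 (big-endian) → word 0xf65c6eb8
bank:24 @ bit 8 → (0xf65c6eb8>>8)&0xffffff = 0xf65c6e
flags:8 @ bit 0 → (0xf65c6eb8>>0)&0xff = 0xb8  ←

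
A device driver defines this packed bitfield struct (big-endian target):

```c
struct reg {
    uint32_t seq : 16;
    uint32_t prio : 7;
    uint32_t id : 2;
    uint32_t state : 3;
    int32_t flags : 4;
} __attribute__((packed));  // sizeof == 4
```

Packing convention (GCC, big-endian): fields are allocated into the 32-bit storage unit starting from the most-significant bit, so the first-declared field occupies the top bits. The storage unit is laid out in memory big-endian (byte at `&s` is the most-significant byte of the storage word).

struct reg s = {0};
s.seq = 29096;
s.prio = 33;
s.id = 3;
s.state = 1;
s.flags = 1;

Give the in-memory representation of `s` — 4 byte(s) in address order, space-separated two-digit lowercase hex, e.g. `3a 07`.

[16+:16] seq=29096 & 0xffff = 0x71a8; word=0x71a80000
[9+:7] prio=33 & 0x7f = 0x21; word=0x71a84200
[7+:2] id=3 & 0x3 = 0x3; word=0x71a84380
[4+:3] state=1 & 0x7 = 0x1; word=0x71a84390
[0+:4] flags=1 & 0xf = 0x1; word=0x71a84391
word = 0x71a84391 → big-endian bytes:
  [0]=0x71  [1]=0xa8  [2]=0x43  [3]=0x91

71 a8 43 91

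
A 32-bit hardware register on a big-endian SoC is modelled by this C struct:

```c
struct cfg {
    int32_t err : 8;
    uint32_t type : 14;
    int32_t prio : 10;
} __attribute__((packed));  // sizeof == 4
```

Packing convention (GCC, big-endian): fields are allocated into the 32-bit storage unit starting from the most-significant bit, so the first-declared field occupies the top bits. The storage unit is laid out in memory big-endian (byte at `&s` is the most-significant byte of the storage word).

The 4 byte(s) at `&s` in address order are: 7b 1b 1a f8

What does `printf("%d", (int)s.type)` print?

[0]=0x7b [1]=0x1b [2]=0x1a [3]=0xf8 (big-endian) → word 0x7b1b1af8
err:8 @ bit 24 → (0x7b1b1af8>>24)&0xff = 0x7b
type:14 @ bit 10 → (0x7b1b1af8>>10)&0x3fff = 0x6c6  ←
prio:10 @ bit 0 → (0x7b1b1af8>>0)&0x3ff = 0x2f8

1734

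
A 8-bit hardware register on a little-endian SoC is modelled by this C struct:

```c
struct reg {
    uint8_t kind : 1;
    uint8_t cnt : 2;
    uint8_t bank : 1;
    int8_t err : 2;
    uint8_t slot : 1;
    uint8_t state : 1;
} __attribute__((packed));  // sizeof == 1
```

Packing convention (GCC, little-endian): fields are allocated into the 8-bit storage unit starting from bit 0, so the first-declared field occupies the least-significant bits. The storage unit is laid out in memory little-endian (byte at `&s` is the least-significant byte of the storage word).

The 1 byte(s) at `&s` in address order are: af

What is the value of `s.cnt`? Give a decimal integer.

[0]=0xaf (little-endian) → word 0xaf
kind:1 @ bit 0 → (0xaf>>0)&0x1 = 0x1
cnt:2 @ bit 1 → (0xaf>>1)&0x3 = 0x3  ←
bank:1 @ bit 3 → (0xaf>>3)&0x1 = 0x1
err:2 @ bit 4 → (0xaf>>4)&0x3 = 0x2
slot:1 @ bit 6 → (0xaf>>6)&0x1 = 0x0
state:1 @ bit 7 → (0xaf>>7)&0x1 = 0x1

3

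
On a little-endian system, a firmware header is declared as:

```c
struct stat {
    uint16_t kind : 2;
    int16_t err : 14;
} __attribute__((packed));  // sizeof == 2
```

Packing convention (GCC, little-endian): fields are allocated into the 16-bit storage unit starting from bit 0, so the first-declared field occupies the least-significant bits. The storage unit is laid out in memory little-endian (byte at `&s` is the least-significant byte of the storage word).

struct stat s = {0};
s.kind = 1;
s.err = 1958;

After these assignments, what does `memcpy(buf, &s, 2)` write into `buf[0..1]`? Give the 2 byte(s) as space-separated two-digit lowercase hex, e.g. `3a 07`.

kind (2b) val=1 bits=0x1 at bit 0: 0x0001
err (14b) val=1958 bits=0x7a6 at bit 2: 0x1e99
word = 0x1e99 → little-endian bytes:
  [0]=0x99  [1]=0x1e

99 1e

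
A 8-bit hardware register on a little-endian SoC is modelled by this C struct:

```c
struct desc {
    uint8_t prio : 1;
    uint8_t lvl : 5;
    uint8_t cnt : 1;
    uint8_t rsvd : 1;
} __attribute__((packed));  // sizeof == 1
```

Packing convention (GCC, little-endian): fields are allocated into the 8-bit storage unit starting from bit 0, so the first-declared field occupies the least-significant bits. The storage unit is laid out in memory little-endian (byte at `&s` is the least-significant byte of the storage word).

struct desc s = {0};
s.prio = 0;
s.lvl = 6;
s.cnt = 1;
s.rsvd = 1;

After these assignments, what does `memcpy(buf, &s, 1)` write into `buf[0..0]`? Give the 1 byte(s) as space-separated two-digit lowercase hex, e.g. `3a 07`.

cc

prio (1b) val=0 bits=0x0 at bit 0: 0x00
lvl (5b) val=6 bits=0x6 at bit 1: 0x0c
cnt (1b) val=1 bits=0x1 at bit 6: 0x4c
rsvd (1b) val=1 bits=0x1 at bit 7: 0xcc
word = 0xcc → little-endian bytes:
  [0]=0xcc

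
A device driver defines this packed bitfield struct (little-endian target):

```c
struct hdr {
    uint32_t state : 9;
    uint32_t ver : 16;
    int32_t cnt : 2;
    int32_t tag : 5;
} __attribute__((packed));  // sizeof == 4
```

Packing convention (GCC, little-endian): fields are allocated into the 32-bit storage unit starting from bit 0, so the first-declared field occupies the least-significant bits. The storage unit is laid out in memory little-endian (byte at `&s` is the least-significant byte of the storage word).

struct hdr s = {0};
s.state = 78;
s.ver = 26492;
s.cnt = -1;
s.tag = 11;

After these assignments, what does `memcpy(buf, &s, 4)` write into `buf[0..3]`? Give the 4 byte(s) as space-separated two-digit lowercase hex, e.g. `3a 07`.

4e f8 ce 5e

state:9 = 78 → 0x4e << 0 → word 0x0000004e
ver:16 = 26492 → 0x677c << 9 → word 0x00cef84e
cnt:2 = -1 → 0x3 << 25 → word 0x06cef84e
tag:5 = 11 → 0xb << 27 → word 0x5ecef84e
word = 0x5ecef84e → little-endian bytes:
  [0]=0x4e  [1]=0xf8  [2]=0xce  [3]=0x5e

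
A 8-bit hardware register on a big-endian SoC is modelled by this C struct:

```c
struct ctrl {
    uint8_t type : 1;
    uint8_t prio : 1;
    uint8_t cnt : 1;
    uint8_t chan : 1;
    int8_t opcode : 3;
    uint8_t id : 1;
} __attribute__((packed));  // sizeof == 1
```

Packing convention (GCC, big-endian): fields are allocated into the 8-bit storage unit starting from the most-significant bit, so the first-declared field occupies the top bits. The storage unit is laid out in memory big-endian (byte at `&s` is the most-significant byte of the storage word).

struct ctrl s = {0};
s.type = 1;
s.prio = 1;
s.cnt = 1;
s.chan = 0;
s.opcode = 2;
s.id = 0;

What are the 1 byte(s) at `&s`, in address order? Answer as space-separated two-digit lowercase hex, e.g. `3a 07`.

e4

type:1 = 1 → 0x1 << 7 → word 0x80
prio:1 = 1 → 0x1 << 6 → word 0xc0
cnt:1 = 1 → 0x1 << 5 → word 0xe0
chan:1 = 0 → 0x0 << 4 → word 0xe0
opcode:3 = 2 → 0x2 << 1 → word 0xe4
id:1 = 0 → 0x0 << 0 → word 0xe4
word = 0xe4 → big-endian bytes:
  [0]=0xe4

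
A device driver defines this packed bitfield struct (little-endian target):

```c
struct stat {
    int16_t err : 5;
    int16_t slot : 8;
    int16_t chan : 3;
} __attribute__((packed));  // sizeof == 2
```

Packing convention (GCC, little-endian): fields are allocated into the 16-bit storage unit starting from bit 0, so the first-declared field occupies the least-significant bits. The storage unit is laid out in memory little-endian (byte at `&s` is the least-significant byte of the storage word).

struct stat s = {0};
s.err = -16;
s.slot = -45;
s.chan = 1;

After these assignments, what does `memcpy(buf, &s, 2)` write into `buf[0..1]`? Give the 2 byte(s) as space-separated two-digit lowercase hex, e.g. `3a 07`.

70 3a

[0+:5] err=-16 & 0x1f = 0x10; word=0x0010
[5+:8] slot=-45 & 0xff = 0xd3; word=0x1a70
[13+:3] chan=1 & 0x7 = 0x1; word=0x3a70
word = 0x3a70 → little-endian bytes:
  [0]=0x70  [1]=0x3a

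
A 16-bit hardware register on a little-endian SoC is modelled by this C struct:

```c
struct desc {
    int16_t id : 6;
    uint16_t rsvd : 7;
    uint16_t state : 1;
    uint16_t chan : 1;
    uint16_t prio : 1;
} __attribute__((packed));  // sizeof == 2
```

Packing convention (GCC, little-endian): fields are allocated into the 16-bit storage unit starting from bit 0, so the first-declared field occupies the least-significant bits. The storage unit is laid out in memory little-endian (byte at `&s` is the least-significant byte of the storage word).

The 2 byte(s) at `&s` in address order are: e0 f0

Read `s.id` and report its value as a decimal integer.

-32

[0]=0xe0 [1]=0xf0 (little-endian) → word 0xf0e0
id [0+:6] = (word>>0) & 0x3f = 32  ←
rsvd [6+:7] = (word>>6) & 0x7f = 67
state [13+:1] = (word>>13) & 0x1 = 1
chan [14+:1] = (word>>14) & 0x1 = 1
prio [15+:1] = (word>>15) & 0x1 = 1
id signed 6b, MSB=1: 32 - 64 = -32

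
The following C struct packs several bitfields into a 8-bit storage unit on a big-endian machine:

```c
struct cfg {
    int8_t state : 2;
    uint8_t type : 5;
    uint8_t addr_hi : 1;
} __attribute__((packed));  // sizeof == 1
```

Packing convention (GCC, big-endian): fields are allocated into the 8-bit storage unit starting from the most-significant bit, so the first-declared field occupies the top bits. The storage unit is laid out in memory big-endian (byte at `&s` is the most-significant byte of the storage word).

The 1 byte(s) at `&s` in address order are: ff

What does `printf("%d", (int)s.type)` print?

31

[0]=0xff (big-endian) → word 0xff
state [6+:2] = (word>>6) & 0x3 = 3
type [1+:5] = (word>>1) & 0x1f = 31  ←
addr_hi [0+:1] = (word>>0) & 0x1 = 1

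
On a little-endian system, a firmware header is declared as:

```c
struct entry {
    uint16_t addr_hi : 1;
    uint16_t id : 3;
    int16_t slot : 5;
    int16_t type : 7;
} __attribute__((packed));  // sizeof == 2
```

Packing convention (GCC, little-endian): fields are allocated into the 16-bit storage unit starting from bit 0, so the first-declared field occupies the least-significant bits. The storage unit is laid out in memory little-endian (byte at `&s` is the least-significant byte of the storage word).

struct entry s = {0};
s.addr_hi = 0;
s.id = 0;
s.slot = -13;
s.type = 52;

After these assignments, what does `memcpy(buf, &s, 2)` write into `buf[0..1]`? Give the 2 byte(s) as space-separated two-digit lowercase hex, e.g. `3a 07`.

addr_hi:1 = 0 → 0x0 << 0 → word 0x0000
id:3 = 0 → 0x0 << 1 → word 0x0000
slot:5 = -13 → 0x13 << 4 → word 0x0130
type:7 = 52 → 0x34 << 9 → word 0x6930
word = 0x6930 → little-endian bytes:
  [0]=0x30  [1]=0x69

30 69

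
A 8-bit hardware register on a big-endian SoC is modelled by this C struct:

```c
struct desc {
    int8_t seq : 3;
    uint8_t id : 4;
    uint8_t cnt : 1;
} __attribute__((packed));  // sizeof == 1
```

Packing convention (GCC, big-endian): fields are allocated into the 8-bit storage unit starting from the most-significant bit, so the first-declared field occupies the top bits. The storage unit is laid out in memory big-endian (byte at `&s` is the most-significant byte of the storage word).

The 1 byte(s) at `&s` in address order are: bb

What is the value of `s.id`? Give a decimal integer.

[0]=0xbb (big-endian) → word 0xbb
seq [5+:3] = (word>>5) & 0x7 = 5
id [1+:4] = (word>>1) & 0xf = 13  ←
cnt [0+:1] = (word>>0) & 0x1 = 1

13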